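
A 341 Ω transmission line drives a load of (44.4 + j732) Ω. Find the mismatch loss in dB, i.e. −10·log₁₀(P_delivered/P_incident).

mismatch loss ≈ 10.5 dB

Γ = (-296.6 + j732)/(385.4 + j732), |Γ| = 0.955
|Γ|² = 0.912, so P_del/P_inc = 1 − |Γ|² = 0.0885
ML = −10·log₁₀(1 − |Γ|²)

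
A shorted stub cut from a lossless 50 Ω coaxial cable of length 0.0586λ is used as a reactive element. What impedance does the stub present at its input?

βl = 2π × 0.0586 = 21.1°
tan(βl) = 0.386
For a shorted stub, Z_in = jZ_0·tan(βl)

Z_in ≈ +j19.3 Ω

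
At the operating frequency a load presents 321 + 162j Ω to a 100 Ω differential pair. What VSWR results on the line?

Γ = (Z_L − Z_0)/(Z_L + Z_0) = (221 + j162)/(421 + j162)
|Γ| = 274/451 = 0.607
VSWR = (1 + |Γ|)/(1 − |Γ|) = 1.61/0.393

VSWR ≈ 4.09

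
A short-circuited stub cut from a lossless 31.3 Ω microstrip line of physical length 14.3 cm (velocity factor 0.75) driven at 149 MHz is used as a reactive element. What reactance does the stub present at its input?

X_in ≈ 21.2 Ω (inductive)

λ = v/f = 0.75·c / 149 MHz = 1.51 m
βl = 2π·l/λ = 2π × 0.0947 = 34.1°
tan(βl) = 0.677
For a short-circuited stub, Z_in = jZ_0·tan(βl)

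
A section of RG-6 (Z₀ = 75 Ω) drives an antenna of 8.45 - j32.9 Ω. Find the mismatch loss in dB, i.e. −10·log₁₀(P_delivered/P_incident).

mismatch loss ≈ 5.02 dB

Γ = (-66.55 − j32.9)/(83.45 − j32.9), |Γ| = 0.828
|Γ|² = 0.685, so P_del/P_inc = 1 − |Γ|² = 0.315
ML = −10·log₁₀(1 − |Γ|²)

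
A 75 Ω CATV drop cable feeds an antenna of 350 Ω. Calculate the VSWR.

VSWR ≈ 4.67

Γ = (350 − 75)/(350 + 75) = 0.647
VSWR = (1 + 0.647)/(1 − 0.647)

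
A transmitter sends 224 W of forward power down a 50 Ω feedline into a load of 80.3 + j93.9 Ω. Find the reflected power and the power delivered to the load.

|Γ| = |(30.3 + j93.9)/(130.3 + j93.9)| = 0.614
|Γ|² = 0.377
P_refl = |Γ|²·P_inc = 84.5 W, P_del = (1 − |Γ|²)·P_inc = 139 W

P_reflected ≈ 84.5 W; P_delivered ≈ 139 W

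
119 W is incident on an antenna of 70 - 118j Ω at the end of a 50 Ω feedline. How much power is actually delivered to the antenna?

|Γ| = |(20 − j118)/(120 − j118)| = 0.711
|Γ|² = 0.506
P_refl = |Γ|²·P_inc = 60.2 W, P_del = (1 − |Γ|²)·P_inc = 58.8 W

P_delivered ≈ 58.8 W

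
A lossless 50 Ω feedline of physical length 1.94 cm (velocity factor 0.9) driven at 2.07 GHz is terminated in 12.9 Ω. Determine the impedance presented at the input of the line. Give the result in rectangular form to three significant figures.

λ = v/f = 0.9·c / 2.07 GHz = 0.13 m
βl = 2π·l/λ = 2π × 0.149 = 53.5°
tan(βl) = tan(53.5°) = 1.35
Z_in = Z_0·(Z_L + jZ_0·tanβl)/(Z_0 + jZ_L·tanβl)
     = 50·(12.9 + j67.7)/(50 + j17.5)

Z_in ≈ 32.6 + j56.3 Ω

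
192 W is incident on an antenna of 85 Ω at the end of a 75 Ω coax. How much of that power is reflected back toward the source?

Γ = (85 − 75)/(85 + 75) = 0.0625
|Γ|² = 0.00391
P_refl = |Γ|²·P_inc = 0.75 W, P_del = (1 − |Γ|²)·P_inc = 191 W

P_reflected ≈ 0.75 W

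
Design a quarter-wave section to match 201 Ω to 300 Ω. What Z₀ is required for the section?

Z_qwt = √(Z_0·R_L) = √(300 × 201) = √60300

Z_qwt ≈ 246 Ω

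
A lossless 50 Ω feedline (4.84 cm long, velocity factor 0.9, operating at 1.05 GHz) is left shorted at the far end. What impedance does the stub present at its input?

λ = v/f = 0.9·c / 1.05 GHz = 0.257 m
βl = 2π·l/λ = 2π × 0.188 = 67.8°
tan(βl) = 2.45
For a shorted stub, Z_in = jZ_0·tan(βl)

Z_in ≈ +j122 Ω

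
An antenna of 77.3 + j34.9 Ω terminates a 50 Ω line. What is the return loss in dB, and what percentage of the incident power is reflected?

RL ≈ 9.48 dB; 11.3% of incident power reflected

Γ = (27.3 + j34.9)/(127.3 + j34.9), |Γ| = 0.336
RL = −20·log₁₀(0.336) = 9.48 dB
P_refl/P_inc = |Γ|² = 0.113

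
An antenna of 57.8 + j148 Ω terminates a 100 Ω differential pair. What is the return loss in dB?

RL ≈ 2.96 dB

Γ = (-42.2 + j148)/(157.8 + j148), |Γ| = 0.711
RL = −20·log₁₀|Γ| = −20·log₁₀(0.711)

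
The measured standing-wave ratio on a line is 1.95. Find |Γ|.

|Γ| ≈ 0.322

|Γ| = (S − 1)/(S + 1) = (1.95 − 1)/(1.95 + 1) = 0.95/2.95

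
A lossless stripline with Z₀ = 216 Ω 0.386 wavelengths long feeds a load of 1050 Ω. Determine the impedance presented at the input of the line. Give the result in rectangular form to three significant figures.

Z_in ≈ 97.6 + j225 Ω

βl = 2π × 0.386 = 139°
tan(βl) = tan(139°) = -0.871
Z_in = Z_0·(Z_L + jZ_0·tanβl)/(Z_0 + jZ_L·tanβl)
     = 216·(1050 − j188)/(216 − j914)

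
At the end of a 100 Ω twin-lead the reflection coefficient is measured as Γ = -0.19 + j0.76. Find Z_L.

Z_L ≈ 19.4 + j76.2 Ω

Z_L = Z_0·(1 + Γ)/(1 − Γ) = 100·(0.81 + j0.76)/(1.19 − j0.76)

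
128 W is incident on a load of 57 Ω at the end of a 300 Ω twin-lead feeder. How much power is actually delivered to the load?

Γ = (57 − 300)/(57 + 300) = -0.681
|Γ|² = 0.463
P_refl = |Γ|²·P_inc = 59.3 W, P_del = (1 − |Γ|²)·P_inc = 68.7 W

P_delivered ≈ 68.7 W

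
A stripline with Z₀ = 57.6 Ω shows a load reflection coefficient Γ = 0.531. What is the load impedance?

Z_L ≈ 188 Ω

Z_L = Z_0·(1 + Γ)/(1 − Γ) = 57.6·(1.53)/(0.469)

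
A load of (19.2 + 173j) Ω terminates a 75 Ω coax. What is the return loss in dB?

RL ≈ 0.698 dB

Γ = (-55.8 + j173)/(94.2 + j173), |Γ| = 0.923
RL = −20·log₁₀|Γ| = −20·log₁₀(0.923)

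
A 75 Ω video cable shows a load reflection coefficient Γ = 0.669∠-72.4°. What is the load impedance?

Z_L ≈ 39.7 − j91.7 Ω

Z_L = Z_0·(1 + Γ)/(1 − Γ) = 75·(1.2 − j0.638)/(0.798 + j0.638)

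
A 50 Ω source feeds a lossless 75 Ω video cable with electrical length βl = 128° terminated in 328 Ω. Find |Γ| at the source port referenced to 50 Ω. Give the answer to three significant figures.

|Γ| ≈ 0.625

tan(βl) = -1.28
Z_in = Z_0·(Z_L + jZ_0·tanβl)/(Z_0 + jZ_L·tanβl) = 26.8 + j53.8 Ω
Γ_s = (Z_in − Z_s)/(Z_in + Z_s) = (-23.2 + j53.8)/(76.8 + j53.8), |Γ_s| = 0.625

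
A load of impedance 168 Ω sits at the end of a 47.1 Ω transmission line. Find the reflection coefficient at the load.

Γ = (Z_L − Z_0)/(Z_L + Z_0) = (168 − 47.1)/(168 + 47.1) = 120.9/215.1

Γ = 0.562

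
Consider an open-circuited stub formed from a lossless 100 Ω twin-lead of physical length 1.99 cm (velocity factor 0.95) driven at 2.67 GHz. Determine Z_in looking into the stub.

Z_in ≈ −j42.2 Ω

λ = v/f = 0.95·c / 2.67 GHz = 0.107 m
βl = 2π·l/λ = 2π × 0.186 = 67.1°
tan(βl) = 2.37
For an open-circuited stub, Z_in = −jZ_0·cot(βl) = −jZ_0/tan(βl)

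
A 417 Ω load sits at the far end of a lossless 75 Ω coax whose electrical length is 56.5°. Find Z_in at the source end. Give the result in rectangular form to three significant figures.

tan(βl) = tan(56.5°) = 1.51
Z_in = Z_0·(Z_L + jZ_0·tanβl)/(Z_0 + jZ_L·tanβl)
     = 75·(417 + j113)/(75 + j630)

Z_in ≈ 19.1 − j47.4 Ω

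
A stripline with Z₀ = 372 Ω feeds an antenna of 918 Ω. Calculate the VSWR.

For a purely resistive load, VSWR = R_L/Z_0 or Z_0/R_L (whichever > 1) = 918/372

VSWR ≈ 2.47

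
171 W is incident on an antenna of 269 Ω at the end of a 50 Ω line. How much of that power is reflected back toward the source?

Γ = (269 − 50)/(269 + 50) = 0.687
|Γ|² = 0.471
P_refl = |Γ|²·P_inc = 80.6 W, P_del = (1 − |Γ|²)·P_inc = 90.4 W

P_reflected ≈ 80.6 W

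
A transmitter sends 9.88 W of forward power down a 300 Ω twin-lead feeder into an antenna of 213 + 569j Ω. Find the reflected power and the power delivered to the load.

|Γ| = |(-87 + j569)/(513 + j569)| = 0.751
|Γ|² = 0.565
P_refl = |Γ|²·P_inc = 5.58 W, P_del = (1 − |Γ|²)·P_inc = 4.3 W

P_reflected ≈ 5.58 W; P_delivered ≈ 4.3 W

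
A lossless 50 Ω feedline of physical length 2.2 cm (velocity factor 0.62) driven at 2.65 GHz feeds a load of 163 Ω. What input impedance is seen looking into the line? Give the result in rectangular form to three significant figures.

λ = v/f = 0.62·c / 2.65 GHz = 0.0702 m
βl = 2π·l/λ = 2π × 0.313 = 113°
tan(βl) = tan(113°) = -2.37
Z_in = Z_0·(Z_L + jZ_0·tanβl)/(Z_0 + jZ_L·tanβl)
     = 50·(163 − j119)/(50 − j387)

Z_in ≈ 17.8 + j18.8 Ω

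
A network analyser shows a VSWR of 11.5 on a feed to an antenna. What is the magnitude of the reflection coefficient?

|Γ| = (S − 1)/(S + 1) = (11.5 − 1)/(11.5 + 1) = 10.5/12.5

|Γ| ≈ 0.84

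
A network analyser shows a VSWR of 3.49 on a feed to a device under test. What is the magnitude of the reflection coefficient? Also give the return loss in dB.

|Γ| = (S − 1)/(S + 1) = (3.49 − 1)/(3.49 + 1) = 2.49/4.49
RL = −20·log₁₀|Γ| = −20·log₁₀(0.555)

|Γ| ≈ 0.555; return loss ≈ 5.12 dB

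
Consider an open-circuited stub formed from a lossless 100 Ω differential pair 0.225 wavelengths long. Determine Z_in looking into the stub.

βl = 2π × 0.225 = 81°
tan(βl) = 6.31
For an open-circuited stub, Z_in = −jZ_0·cot(βl) = −jZ_0/tan(βl)

Z_in ≈ −j15.8 Ω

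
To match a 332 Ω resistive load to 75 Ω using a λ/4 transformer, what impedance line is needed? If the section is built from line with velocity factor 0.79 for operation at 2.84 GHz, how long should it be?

Z_qwt = √(Z_0·R_L) = √(75 × 332) = √24900
λ = 0.79·c/f = 0.0835 m, so l = λ/4 = 0.0209 m

Z_qwt ≈ 158 Ω; length ≈ 2.09 cm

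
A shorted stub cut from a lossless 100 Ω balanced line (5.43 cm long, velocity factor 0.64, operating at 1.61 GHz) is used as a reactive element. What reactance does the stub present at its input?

λ = v/f = 0.64·c / 1.61 GHz = 0.119 m
βl = 2π·l/λ = 2π × 0.455 = 164°
tan(βl) = -0.288
For a shorted stub, Z_in = jZ_0·tan(βl)

X_in ≈ -28.8 Ω (capacitive)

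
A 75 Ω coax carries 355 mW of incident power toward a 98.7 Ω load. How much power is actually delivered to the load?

Γ = (98.7 − 75)/(98.7 + 75) = 0.136
|Γ|² = 0.0186
P_refl = |Γ|²·P_inc = 6.61 mW, P_del = (1 − |Γ|²)·P_inc = 348 mW

P_delivered ≈ 348 mW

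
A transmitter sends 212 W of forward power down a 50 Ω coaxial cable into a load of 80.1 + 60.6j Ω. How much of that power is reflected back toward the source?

|Γ| = |(30.1 + j60.6)/(130.1 + j60.6)| = 0.471
|Γ|² = 0.222
P_refl = |Γ|²·P_inc = 47.1 W, P_del = (1 − |Γ|²)·P_inc = 165 W

P_reflected ≈ 47.1 W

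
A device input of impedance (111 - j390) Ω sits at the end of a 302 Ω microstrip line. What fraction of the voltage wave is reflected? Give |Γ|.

|Γ| ≈ 0.764

Γ = (Z_L − Z_0)/(Z_L + Z_0) = (-191 − j390)/(413 − j390)
|Γ| = 434/568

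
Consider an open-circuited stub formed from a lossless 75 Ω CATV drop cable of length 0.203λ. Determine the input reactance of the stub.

βl = 2π × 0.203 = 73.1°
tan(βl) = 3.29
For an open-circuited stub, Z_in = −jZ_0·cot(βl) = −jZ_0/tan(βl)

X_in ≈ -22.8 Ω (capacitive)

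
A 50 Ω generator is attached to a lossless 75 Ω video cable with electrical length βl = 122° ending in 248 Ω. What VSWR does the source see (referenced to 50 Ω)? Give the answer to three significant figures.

tan(βl) = -1.6
Z_in = Z_0·(Z_L + jZ_0·tanβl)/(Z_0 + jZ_L·tanβl) = 30.5 + j41.1 Ω
Γ_s = (Z_in − Z_s)/(Z_in + Z_s) = (-19.5 + j41.1)/(80.5 + j41.1), |Γ_s| = 0.504
VSWR = (1 + |Γ_s|)/(1 − |Γ_s|)

VSWR ≈ 3.03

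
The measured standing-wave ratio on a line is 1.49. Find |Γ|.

|Γ| = (S − 1)/(S + 1) = (1.49 − 1)/(1.49 + 1) = 0.49/2.49

|Γ| ≈ 0.197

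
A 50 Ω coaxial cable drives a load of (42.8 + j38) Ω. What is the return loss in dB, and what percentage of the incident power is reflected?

RL ≈ 8.28 dB; 14.9% of incident power reflected

Γ = (-7.2 + j38)/(92.8 + j38), |Γ| = 0.386
RL = −20·log₁₀(0.386) = 8.28 dB
P_refl/P_inc = |Γ|² = 0.149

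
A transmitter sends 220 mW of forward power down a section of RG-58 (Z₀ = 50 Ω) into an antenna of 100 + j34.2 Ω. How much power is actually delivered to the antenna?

P_delivered ≈ 186 mW

|Γ| = |(50 + j34.2)/(150 + j34.2)| = 0.394
|Γ|² = 0.155
P_refl = |Γ|²·P_inc = 34.1 mW, P_del = (1 − |Γ|²)·P_inc = 186 mW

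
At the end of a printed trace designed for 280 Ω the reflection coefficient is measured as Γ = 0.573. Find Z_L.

Z_L = Z_0·(1 + Γ)/(1 − Γ) = 280·(1.57)/(0.427)

Z_L ≈ 1030 Ω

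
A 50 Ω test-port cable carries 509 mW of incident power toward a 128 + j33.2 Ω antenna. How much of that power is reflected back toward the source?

P_reflected ≈ 112 mW

|Γ| = |(78 + j33.2)/(178 + j33.2)| = 0.468
|Γ|² = 0.219
P_refl = |Γ|²·P_inc = 112 mW, P_del = (1 − |Γ|²)·P_inc = 397 mW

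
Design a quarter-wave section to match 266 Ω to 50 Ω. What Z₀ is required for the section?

Z_qwt = √(Z_0·R_L) = √(50 × 266) = √13300

Z_qwt ≈ 115 Ω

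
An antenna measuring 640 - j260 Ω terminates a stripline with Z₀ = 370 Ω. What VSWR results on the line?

Γ = (Z_L − Z_0)/(Z_L + Z_0) = (270 − j260)/(1010 − j260)
|Γ| = 375/1040 = 0.359
VSWR = (1 + |Γ|)/(1 − |Γ|) = 1.36/0.641

VSWR ≈ 2.12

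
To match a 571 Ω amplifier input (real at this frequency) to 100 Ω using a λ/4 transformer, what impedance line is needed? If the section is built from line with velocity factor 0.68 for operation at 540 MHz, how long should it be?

Z_qwt = √(Z_0·R_L) = √(100 × 571) = √57100
λ = 0.68·c/f = 0.378 m, so l = λ/4 = 0.0944 m

Z_qwt ≈ 239 Ω; length ≈ 9.44 cm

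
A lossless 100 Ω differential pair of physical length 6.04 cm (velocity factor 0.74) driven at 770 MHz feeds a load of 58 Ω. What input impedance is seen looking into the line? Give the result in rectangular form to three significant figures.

Z_in ≈ 153 + j42.7 Ω

λ = v/f = 0.74·c / 770 MHz = 0.288 m
βl = 2π·l/λ = 2π × 0.209 = 75.4°
tan(βl) = tan(75.4°) = 3.84
Z_in = Z_0·(Z_L + jZ_0·tanβl)/(Z_0 + jZ_L·tanβl)
     = 100·(58 + j384)/(100 + j223)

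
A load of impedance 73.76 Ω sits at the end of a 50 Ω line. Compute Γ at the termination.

Γ = 0.192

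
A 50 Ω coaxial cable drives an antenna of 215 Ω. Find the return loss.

RL ≈ 4.12 dB

Γ = (215 − 50)/(215 + 50) = 0.623
RL = −20·log₁₀|Γ| = −20·log₁₀(0.623)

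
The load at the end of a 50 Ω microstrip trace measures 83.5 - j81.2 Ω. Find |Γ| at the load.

|Γ| ≈ 0.562

Γ = (Z_L − Z_0)/(Z_L + Z_0) = (33.5 − j81.2)/(133.5 − j81.2)
|Γ| = 87.8/156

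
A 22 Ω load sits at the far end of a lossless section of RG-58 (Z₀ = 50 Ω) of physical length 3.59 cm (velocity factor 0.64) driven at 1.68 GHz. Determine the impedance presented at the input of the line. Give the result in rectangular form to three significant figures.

λ = v/f = 0.64·c / 1.68 GHz = 0.114 m
βl = 2π·l/λ = 2π × 0.314 = 113°
tan(βl) = tan(113°) = -2.35
Z_in = Z_0·(Z_L + jZ_0·tanβl)/(Z_0 + jZ_L·tanβl)
     = 50·(22 − j117)/(50 − j51.6)

Z_in ≈ 69.3 − j45.8 Ω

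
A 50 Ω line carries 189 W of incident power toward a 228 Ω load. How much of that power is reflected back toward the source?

Γ = (228 − 50)/(228 + 50) = 0.64
|Γ|² = 0.41
P_refl = |Γ|²·P_inc = 77.5 W, P_del = (1 − |Γ|²)·P_inc = 112 W

P_reflected ≈ 77.5 W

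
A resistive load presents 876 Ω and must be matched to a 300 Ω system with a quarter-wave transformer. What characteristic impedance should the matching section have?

Z_qwt = √(Z_0·R_L) = √(300 × 876) = √262800

Z_qwt ≈ 513 Ω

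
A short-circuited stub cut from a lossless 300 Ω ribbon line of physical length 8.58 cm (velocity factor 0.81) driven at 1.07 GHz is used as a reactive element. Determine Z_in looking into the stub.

λ = v/f = 0.81·c / 1.07 GHz = 0.227 m
βl = 2π·l/λ = 2π × 0.378 = 136°
tan(βl) = -0.965
For a short-circuited stub, Z_in = jZ_0·tan(βl)

Z_in ≈ −j290 Ω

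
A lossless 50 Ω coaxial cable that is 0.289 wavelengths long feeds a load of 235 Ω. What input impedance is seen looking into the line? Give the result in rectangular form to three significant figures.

βl = 2π × 0.289 = 104°
tan(βl) = tan(104°) = -4
Z_in = Z_0·(Z_L + jZ_0·tanβl)/(Z_0 + jZ_L·tanβl)
     = 50·(235 − j200)/(50 − j940)

Z_in ≈ 11.3 + j11.9 Ω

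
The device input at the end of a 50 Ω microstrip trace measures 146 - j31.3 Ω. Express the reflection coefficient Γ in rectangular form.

Γ ≈ 0.502 − j0.0795

Γ = (Z_L − Z_0)/(Z_L + Z_0) = (96 − j31.3)/(196 − j31.3)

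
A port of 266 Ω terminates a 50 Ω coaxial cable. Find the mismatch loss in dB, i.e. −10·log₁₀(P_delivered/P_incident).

mismatch loss ≈ 2.73 dB

Γ = (266 − 50)/(266 + 50) = 0.684
|Γ|² = 0.467, so P_del/P_inc = 1 − |Γ|² = 0.533
ML = −10·log₁₀(1 − |Γ|²)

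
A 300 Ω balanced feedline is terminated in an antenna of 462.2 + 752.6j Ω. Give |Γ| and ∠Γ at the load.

Γ ≈ 0.719 ∠ 33.2°

Γ = (Z_L − Z_0)/(Z_L + Z_0) = (162.2 + j752.6)/(762.2 + j752.6)
|Γ| = 770/1070 = 0.719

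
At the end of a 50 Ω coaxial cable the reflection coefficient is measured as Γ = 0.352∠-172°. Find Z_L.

Z_L ≈ 24.1 − j2.69 Ω

Z_L = Z_0·(1 + Γ)/(1 − Γ) = 50·(0.651 − j0.049)/(1.35 + j0.049)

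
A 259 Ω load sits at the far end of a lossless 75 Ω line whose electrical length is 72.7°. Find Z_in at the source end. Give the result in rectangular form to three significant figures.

Z_in ≈ 23.6 − j21.2 Ω

tan(βl) = tan(72.7°) = 3.21
Z_in = Z_0·(Z_L + jZ_0·tanβl)/(Z_0 + jZ_L·tanβl)
     = 75·(259 + j241)/(75 + j832)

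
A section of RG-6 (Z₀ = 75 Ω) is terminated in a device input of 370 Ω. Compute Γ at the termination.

Γ = (Z_L − Z_0)/(Z_L + Z_0) = (370 − 75)/(370 + 75) = 295/445

Γ = 0.663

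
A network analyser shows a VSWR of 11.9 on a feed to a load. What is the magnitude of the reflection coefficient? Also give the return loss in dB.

|Γ| = (S − 1)/(S + 1) = (11.9 − 1)/(11.9 + 1) = 10.9/12.9
RL = −20·log₁₀|Γ| = −20·log₁₀(0.845)

|Γ| ≈ 0.845; return loss ≈ 1.46 dB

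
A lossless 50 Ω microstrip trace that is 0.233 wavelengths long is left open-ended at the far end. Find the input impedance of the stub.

Z_in ≈ −j5.36 Ω

βl = 2π × 0.233 = 83.9°
tan(βl) = 9.33
For an open-ended stub, Z_in = −jZ_0·cot(βl) = −jZ_0/tan(βl)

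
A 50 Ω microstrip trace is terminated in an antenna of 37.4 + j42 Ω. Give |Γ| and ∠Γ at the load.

Γ = (Z_L − Z_0)/(Z_L + Z_0) = (-12.6 + j42)/(87.4 + j42)
|Γ| = 43.8/97 = 0.452

Γ ≈ 0.452 ∠ 81°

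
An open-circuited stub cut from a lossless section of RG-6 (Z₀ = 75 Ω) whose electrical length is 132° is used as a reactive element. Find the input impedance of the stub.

Z_in ≈ +j67.5 Ω

tan(βl) = -1.11
For an open-circuited stub, Z_in = −jZ_0·cot(βl) = −jZ_0/tan(βl)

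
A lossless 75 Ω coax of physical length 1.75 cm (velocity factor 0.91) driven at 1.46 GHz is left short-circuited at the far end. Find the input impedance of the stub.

Z_in ≈ +j50 Ω

λ = v/f = 0.91·c / 1.46 GHz = 0.187 m
βl = 2π·l/λ = 2π × 0.0936 = 33.7°
tan(βl) = 0.667
For a short-circuited stub, Z_in = jZ_0·tan(βl)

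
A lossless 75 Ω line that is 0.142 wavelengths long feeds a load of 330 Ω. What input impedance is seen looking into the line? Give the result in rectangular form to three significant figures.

βl = 2π × 0.142 = 51.1°
tan(βl) = tan(51.1°) = 1.24
Z_in = Z_0·(Z_L + jZ_0·tanβl)/(Z_0 + jZ_L·tanβl)
     = 75·(330 + j93)/(75 + j409)

Z_in ≈ 27.2 − j55.5 Ω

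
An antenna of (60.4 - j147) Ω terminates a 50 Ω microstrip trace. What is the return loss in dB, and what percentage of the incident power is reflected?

Γ = (10.4 − j147)/(110.4 − j147), |Γ| = 0.802
RL = −20·log₁₀(0.802) = 1.92 dB
P_refl/P_inc = |Γ|² = 0.643

RL ≈ 1.92 dB; 64.3% of incident power reflected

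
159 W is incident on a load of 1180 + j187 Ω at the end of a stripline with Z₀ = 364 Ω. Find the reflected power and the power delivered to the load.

P_reflected ≈ 46.1 W; P_delivered ≈ 113 W

|Γ| = |(816 + j187)/(1544 + j187)| = 0.538
|Γ|² = 0.29
P_refl = |Γ|²·P_inc = 46.1 W, P_del = (1 − |Γ|²)·P_inc = 113 W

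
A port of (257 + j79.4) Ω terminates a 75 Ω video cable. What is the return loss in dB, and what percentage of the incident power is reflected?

RL ≈ 4.71 dB; 33.8% of incident power reflected

Γ = (182 + j79.4)/(332 + j79.4), |Γ| = 0.582
RL = −20·log₁₀(0.582) = 4.71 dB
P_refl/P_inc = |Γ|² = 0.338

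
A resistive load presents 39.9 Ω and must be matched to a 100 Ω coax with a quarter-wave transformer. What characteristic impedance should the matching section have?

Z_qwt ≈ 63.2 Ω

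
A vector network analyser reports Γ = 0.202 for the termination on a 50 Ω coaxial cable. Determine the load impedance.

Z_L = Z_0·(1 + Γ)/(1 − Γ) = 50·(1.2)/(0.798)

Z_L ≈ 75.3 Ω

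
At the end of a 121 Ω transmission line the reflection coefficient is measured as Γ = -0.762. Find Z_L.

Z_L = Z_0·(1 + Γ)/(1 − Γ) = 121·(0.238)/(1.76)

Z_L ≈ 16.3 Ω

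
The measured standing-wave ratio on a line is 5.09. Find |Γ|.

|Γ| ≈ 0.672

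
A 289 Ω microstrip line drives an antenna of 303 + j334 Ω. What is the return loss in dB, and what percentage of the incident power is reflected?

Γ = (14 + j334)/(592 + j334), |Γ| = 0.492
RL = −20·log₁₀(0.492) = 6.16 dB
P_refl/P_inc = |Γ|² = 0.242

RL ≈ 6.16 dB; 24.2% of incident power reflected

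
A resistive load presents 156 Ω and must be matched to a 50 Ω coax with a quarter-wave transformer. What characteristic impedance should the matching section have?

Z_qwt ≈ 88.3 Ω

Z_qwt = √(Z_0·R_L) = √(50 × 156) = √7800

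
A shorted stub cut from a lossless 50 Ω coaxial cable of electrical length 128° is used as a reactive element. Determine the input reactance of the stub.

X_in ≈ -64 Ω (capacitive)

tan(βl) = -1.28
For a shorted stub, Z_in = jZ_0·tan(βl)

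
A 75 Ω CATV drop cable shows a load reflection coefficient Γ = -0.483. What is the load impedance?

Z_L ≈ 26.1 Ω

Z_L = Z_0·(1 + Γ)/(1 − Γ) = 75·(0.517)/(1.48)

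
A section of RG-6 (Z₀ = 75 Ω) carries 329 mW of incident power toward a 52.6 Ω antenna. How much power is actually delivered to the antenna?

Γ = (52.6 − 75)/(52.6 + 75) = -0.176
|Γ|² = 0.0308
P_refl = |Γ|²·P_inc = 10.1 mW, P_del = (1 − |Γ|²)·P_inc = 319 mW

P_delivered ≈ 319 mW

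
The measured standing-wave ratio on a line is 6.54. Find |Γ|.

|Γ| = (S − 1)/(S + 1) = (6.54 − 1)/(6.54 + 1) = 5.54/7.54

|Γ| ≈ 0.735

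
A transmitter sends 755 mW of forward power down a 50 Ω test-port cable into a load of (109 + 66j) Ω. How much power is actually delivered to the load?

|Γ| = |(59 + j66)/(159 + j66)| = 0.514
|Γ|² = 0.264
P_refl = |Γ|²·P_inc = 200 mW, P_del = (1 − |Γ|²)·P_inc = 555 mW

P_delivered ≈ 555 mW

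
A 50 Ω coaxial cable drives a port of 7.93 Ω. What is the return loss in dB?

RL ≈ 2.78 dB

Γ = (7.93 − 50)/(7.93 + 50) = -0.726
RL = −20·log₁₀|Γ| = −20·log₁₀(0.726)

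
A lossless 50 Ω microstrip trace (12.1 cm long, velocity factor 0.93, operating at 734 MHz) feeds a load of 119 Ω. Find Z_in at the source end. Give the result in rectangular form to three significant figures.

λ = v/f = 0.93·c / 734 MHz = 0.38 m
βl = 2π·l/λ = 2π × 0.318 = 115°
tan(βl) = tan(115°) = -2.18
Z_in = Z_0·(Z_L + jZ_0·tanβl)/(Z_0 + jZ_L·tanβl)
     = 50·(119 − j109)/(50 − j260)

Z_in ≈ 24.5 + j18.2 Ω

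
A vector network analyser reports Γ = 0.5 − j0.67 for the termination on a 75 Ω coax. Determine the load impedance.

Z_L ≈ 32.3 − j144 Ω

Z_L = Z_0·(1 + Γ)/(1 − Γ) = 75·(1.5 − j0.67)/(0.5 + j0.67)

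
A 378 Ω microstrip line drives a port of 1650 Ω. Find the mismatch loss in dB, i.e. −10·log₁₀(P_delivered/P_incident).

Γ = (1650 − 378)/(1650 + 378) = 0.627
|Γ|² = 0.393, so P_del/P_inc = 1 − |Γ|² = 0.607
ML = −10·log₁₀(1 − |Γ|²)

mismatch loss ≈ 2.17 dB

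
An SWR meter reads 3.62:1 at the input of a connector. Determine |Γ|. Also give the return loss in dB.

|Γ| = (S − 1)/(S + 1) = (3.62 − 1)/(3.62 + 1) = 2.62/4.62
RL = −20·log₁₀|Γ| = −20·log₁₀(0.567)

|Γ| ≈ 0.567; return loss ≈ 4.93 dB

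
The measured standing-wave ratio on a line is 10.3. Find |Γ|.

|Γ| ≈ 0.823

|Γ| = (S − 1)/(S + 1) = (10.3 − 1)/(10.3 + 1) = 9.3/11.3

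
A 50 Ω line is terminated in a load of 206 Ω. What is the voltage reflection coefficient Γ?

Γ = (Z_L − Z_0)/(Z_L + Z_0) = (206 − 50)/(206 + 50) = 156/256

Γ = 0.609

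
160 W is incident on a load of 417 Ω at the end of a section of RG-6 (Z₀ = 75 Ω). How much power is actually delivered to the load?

P_delivered ≈ 82.7 W

Γ = (417 − 75)/(417 + 75) = 0.695
|Γ|² = 0.483
P_refl = |Γ|²·P_inc = 77.3 W, P_del = (1 − |Γ|²)·P_inc = 82.7 W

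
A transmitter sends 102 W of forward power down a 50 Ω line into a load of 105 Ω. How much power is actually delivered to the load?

P_delivered ≈ 89.2 W

Γ = (105 − 50)/(105 + 50) = 0.355
|Γ|² = 0.126
P_refl = |Γ|²·P_inc = 12.8 W, P_del = (1 − |Γ|²)·P_inc = 89.2 W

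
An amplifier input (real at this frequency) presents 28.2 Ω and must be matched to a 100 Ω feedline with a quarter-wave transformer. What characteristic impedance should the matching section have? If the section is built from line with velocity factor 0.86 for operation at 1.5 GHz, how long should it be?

Z_qwt = √(Z_0·R_L) = √(100 × 28.2) = √2820
λ = 0.86·c/f = 0.172 m, so l = λ/4 = 0.043 m

Z_qwt ≈ 53.1 Ω; length ≈ 4.3 cm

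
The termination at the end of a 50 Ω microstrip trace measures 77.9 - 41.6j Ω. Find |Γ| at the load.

Γ = (Z_L − Z_0)/(Z_L + Z_0) = (27.9 − j41.6)/(127.9 − j41.6)
|Γ| = 50.1/134

|Γ| ≈ 0.372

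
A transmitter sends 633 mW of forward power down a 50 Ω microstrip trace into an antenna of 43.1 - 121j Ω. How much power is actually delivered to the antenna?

|Γ| = |(-6.9 − j121)/(93.1 − j121)| = 0.794
|Γ|² = 0.63
P_refl = |Γ|²·P_inc = 399 mW, P_del = (1 − |Γ|²)·P_inc = 234 mW

P_delivered ≈ 234 mW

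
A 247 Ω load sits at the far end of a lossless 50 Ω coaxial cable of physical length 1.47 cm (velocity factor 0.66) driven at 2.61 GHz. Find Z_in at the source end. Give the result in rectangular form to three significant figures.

Z_in ≈ 11.4 − j17.6 Ω

λ = v/f = 0.66·c / 2.61 GHz = 0.0759 m
βl = 2π·l/λ = 2π × 0.194 = 69.8°
tan(βl) = tan(69.8°) = 2.71
Z_in = Z_0·(Z_L + jZ_0·tanβl)/(Z_0 + jZ_L·tanβl)
     = 50·(247 + j136)/(50 + j670)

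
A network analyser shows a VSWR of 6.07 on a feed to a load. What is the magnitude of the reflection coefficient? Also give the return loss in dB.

|Γ| ≈ 0.717; return loss ≈ 2.89 dB

|Γ| = (S − 1)/(S + 1) = (6.07 − 1)/(6.07 + 1) = 5.07/7.07
RL = −20·log₁₀|Γ| = −20·log₁₀(0.717)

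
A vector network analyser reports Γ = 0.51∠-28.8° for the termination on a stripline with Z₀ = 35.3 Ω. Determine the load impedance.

Z_L = Z_0·(1 + Γ)/(1 − Γ) = 35.3·(1.45 − j0.246)/(0.553 + j0.246)

Z_L ≈ 71.3 − j47.4 Ω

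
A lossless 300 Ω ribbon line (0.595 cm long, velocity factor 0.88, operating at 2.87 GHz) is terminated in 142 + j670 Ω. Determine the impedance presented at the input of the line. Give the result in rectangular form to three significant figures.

Z_in ≈ 3910 + j48.6 Ω

λ = v/f = 0.88·c / 2.87 GHz = 0.092 m
βl = 2π·l/λ = 2π × 0.0647 = 23.3°
tan(βl) = tan(23.3°) = 0.43
Z_in = Z_0·(Z_L + jZ_0·tanβl)/(Z_0 + jZ_L·tanβl)
     = 300·(142 + j799)/(11.6 + j61.1)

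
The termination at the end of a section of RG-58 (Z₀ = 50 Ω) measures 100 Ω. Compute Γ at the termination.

Γ = (Z_L − Z_0)/(Z_L + Z_0) = (100 − 50)/(100 + 50) = 50/150

Γ = 0.333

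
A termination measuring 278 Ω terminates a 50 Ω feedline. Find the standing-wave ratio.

For a purely resistive load, VSWR = R_L/Z_0 or Z_0/R_L (whichever > 1) = 278/50

VSWR ≈ 5.56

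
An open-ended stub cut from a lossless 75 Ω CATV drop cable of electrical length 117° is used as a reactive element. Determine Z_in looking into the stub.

Z_in ≈ +j38.2 Ω

tan(βl) = -1.96
For an open-ended stub, Z_in = −jZ_0·cot(βl) = −jZ_0/tan(βl)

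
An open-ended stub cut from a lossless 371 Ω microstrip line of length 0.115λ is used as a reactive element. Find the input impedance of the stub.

Z_in ≈ −j421 Ω

βl = 2π × 0.115 = 41.4°
tan(βl) = 0.882
For an open-ended stub, Z_in = −jZ_0·cot(βl) = −jZ_0/tan(βl)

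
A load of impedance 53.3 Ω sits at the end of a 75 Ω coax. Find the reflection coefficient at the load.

Γ = -0.169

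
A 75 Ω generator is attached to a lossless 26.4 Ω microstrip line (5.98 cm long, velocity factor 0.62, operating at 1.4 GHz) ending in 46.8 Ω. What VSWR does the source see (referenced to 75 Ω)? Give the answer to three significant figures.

VSWR ≈ 2.02

λ = v/f = 0.62·c / 1.4 GHz = 0.133 m
βl = 2π·l/λ = 2π × 0.45 = 162°
tan(βl) = -0.324
Z_in = Z_0·(Z_L + jZ_0·tanβl)/(Z_0 + jZ_L·tanβl) = 38.9 + j13.8 Ω
Γ_s = (Z_in − Z_s)/(Z_in + Z_s) = (-36.1 + j13.8)/(114 + j13.8), |Γ_s| = 0.337
VSWR = (1 + |Γ_s|)/(1 − |Γ_s|)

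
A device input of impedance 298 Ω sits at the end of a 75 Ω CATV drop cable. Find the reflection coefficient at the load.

Γ = (Z_L − Z_0)/(Z_L + Z_0) = (298 − 75)/(298 + 75) = 223/373

Γ = 0.598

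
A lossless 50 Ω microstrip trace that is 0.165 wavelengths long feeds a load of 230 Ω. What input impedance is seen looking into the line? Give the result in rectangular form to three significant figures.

Z_in ≈ 14.4 − j27.7 Ω

βl = 2π × 0.165 = 59.4°
tan(βl) = tan(59.4°) = 1.69
Z_in = Z_0·(Z_L + jZ_0·tanβl)/(Z_0 + jZ_L·tanβl)
     = 50·(230 + j84.5)/(50 + j389)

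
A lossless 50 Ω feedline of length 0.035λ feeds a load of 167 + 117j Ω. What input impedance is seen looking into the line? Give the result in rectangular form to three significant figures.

βl = 2π × 0.035 = 12.6°
tan(βl) = tan(12.6°) = 0.224
Z_in = Z_0·(Z_L + jZ_0·tanβl)/(Z_0 + jZ_L·tanβl)
     = 50·(167 + j128)/(23.8 + j37.3)

Z_in ≈ 223 − j81 Ω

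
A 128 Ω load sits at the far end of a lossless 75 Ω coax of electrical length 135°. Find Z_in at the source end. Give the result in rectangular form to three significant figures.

Z_in ≈ 65.4 + j36.7 Ω

tan(βl) = tan(135°) = -1
Z_in = Z_0·(Z_L + jZ_0·tanβl)/(Z_0 + jZ_L·tanβl)
     = 75·(128 − j75)/(75 − j128)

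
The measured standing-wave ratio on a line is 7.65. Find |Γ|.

|Γ| ≈ 0.769

|Γ| = (S − 1)/(S + 1) = (7.65 − 1)/(7.65 + 1) = 6.65/8.65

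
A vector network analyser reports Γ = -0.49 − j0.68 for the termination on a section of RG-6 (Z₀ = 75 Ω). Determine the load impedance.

Z_L ≈ 8.32 − j38 Ω

Z_L = Z_0·(1 + Γ)/(1 − Γ) = 75·(0.51 − j0.68)/(1.49 + j0.68)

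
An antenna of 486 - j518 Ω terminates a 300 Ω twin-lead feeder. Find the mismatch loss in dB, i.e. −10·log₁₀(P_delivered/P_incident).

Γ = (186 − j518)/(786 − j518), |Γ| = 0.585
|Γ|² = 0.342, so P_del/P_inc = 1 − |Γ|² = 0.658
ML = −10·log₁₀(1 − |Γ|²)

mismatch loss ≈ 1.82 dB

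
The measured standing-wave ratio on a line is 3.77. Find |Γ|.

|Γ| ≈ 0.581

|Γ| = (S − 1)/(S + 1) = (3.77 − 1)/(3.77 + 1) = 2.77/4.77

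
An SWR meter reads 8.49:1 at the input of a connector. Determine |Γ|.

|Γ| = (S − 1)/(S + 1) = (8.49 − 1)/(8.49 + 1) = 7.49/9.49

|Γ| ≈ 0.789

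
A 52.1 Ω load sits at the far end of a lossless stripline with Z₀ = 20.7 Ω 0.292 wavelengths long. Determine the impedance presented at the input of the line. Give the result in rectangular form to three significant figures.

βl = 2π × 0.292 = 105°
tan(βl) = tan(105°) = -3.7
Z_in = Z_0·(Z_L + jZ_0·tanβl)/(Z_0 + jZ_L·tanβl)
     = 20.7·(52.1 − j76.6)/(20.7 − j193)

Z_in ≈ 8.72 + j4.66 Ω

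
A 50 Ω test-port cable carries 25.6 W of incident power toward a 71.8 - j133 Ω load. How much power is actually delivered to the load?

P_delivered ≈ 11.3 W

|Γ| = |(21.8 − j133)/(121.8 − j133)| = 0.747
|Γ|² = 0.558
P_refl = |Γ|²·P_inc = 14.3 W, P_del = (1 − |Γ|²)·P_inc = 11.3 W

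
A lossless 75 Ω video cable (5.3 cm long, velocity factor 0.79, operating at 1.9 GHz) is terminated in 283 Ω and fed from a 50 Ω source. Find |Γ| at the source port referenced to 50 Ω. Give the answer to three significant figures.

λ = v/f = 0.79·c / 1.9 GHz = 0.125 m
βl = 2π·l/λ = 2π × 0.425 = 153°
tan(βl) = -0.51
Z_in = Z_0·(Z_L + jZ_0·tanβl)/(Z_0 + jZ_L·tanβl) = 75.8 + j108 Ω
Γ_s = (Z_in − Z_s)/(Z_in + Z_s) = (25.8 + j108)/(126 + j108), |Γ_s| = 0.669

|Γ| ≈ 0.669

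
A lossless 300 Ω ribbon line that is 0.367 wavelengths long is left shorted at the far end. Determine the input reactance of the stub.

βl = 2π × 0.367 = 132°
tan(βl) = -1.11
For a shorted stub, Z_in = jZ_0·tan(βl)

X_in ≈ -332 Ω (capacitive)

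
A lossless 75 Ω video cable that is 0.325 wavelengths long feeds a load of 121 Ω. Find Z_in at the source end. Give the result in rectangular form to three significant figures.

Z_in ≈ 53.2 + j21.4 Ω

βl = 2π × 0.325 = 117°
tan(βl) = tan(117°) = -1.96
Z_in = Z_0·(Z_L + jZ_0·tanβl)/(Z_0 + jZ_L·tanβl)
     = 75·(121 − j147)/(75 − j237)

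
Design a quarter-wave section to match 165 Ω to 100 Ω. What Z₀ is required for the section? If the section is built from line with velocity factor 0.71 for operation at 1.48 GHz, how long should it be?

Z_qwt = √(Z_0·R_L) = √(100 × 165) = √16500
λ = 0.71·c/f = 0.144 m, so l = λ/4 = 0.036 m

Z_qwt ≈ 128 Ω; length ≈ 3.6 cm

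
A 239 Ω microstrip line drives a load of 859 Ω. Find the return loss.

RL ≈ 4.96 dB

Γ = (859 − 239)/(859 + 239) = 0.565
RL = −20·log₁₀|Γ| = −20·log₁₀(0.565)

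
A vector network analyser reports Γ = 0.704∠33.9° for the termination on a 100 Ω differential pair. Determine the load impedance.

Z_L ≈ 154 + j240 Ω

Z_L = Z_0·(1 + Γ)/(1 − Γ) = 100·(1.58 + j0.393)/(0.416 − j0.393)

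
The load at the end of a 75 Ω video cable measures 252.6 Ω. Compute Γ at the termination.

Γ = (Z_L − Z_0)/(Z_L + Z_0) = (252.6 − 75)/(252.6 + 75) = 177.6/327.6

Γ = 0.542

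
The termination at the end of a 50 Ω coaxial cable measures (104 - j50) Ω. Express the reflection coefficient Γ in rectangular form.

Γ ≈ 0.413 − j0.191

Γ = (Z_L − Z_0)/(Z_L + Z_0) = (54 − j50)/(154 − j50)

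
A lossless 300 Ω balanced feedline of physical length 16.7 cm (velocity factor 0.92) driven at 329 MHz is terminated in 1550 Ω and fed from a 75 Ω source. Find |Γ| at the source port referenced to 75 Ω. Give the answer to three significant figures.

|Γ| ≈ 0.569

λ = v/f = 0.92·c / 329 MHz = 0.839 m
βl = 2π·l/λ = 2π × 0.199 = 71.7°
tan(βl) = 3.02
Z_in = Z_0·(Z_L + jZ_0·tanβl)/(Z_0 + jZ_L·tanβl) = 64.2 − j95.3 Ω
Γ_s = (Z_in − Z_s)/(Z_in + Z_s) = (-10.8 − j95.3)/(139 − j95.3), |Γ_s| = 0.569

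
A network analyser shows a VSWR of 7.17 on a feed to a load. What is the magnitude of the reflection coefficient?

|Γ| ≈ 0.755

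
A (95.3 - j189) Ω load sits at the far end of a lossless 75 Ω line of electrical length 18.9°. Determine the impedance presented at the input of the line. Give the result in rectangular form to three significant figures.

tan(βl) = tan(18.9°) = 0.342
Z_in = Z_0·(Z_L + jZ_0·tanβl)/(Z_0 + jZ_L·tanβl)
     = 75·(95.3 − j163)/(140 + j32.6)

Z_in ≈ 29.1 − j94.5 Ω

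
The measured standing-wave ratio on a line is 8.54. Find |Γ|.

|Γ| = (S − 1)/(S + 1) = (8.54 − 1)/(8.54 + 1) = 7.54/9.54

|Γ| ≈ 0.79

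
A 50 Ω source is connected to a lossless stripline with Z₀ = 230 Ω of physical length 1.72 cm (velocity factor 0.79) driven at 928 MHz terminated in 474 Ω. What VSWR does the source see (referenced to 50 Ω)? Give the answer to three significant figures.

VSWR ≈ 8.3

λ = v/f = 0.79·c / 928 MHz = 0.255 m
βl = 2π·l/λ = 2π × 0.0673 = 24.2°
tan(βl) = 0.45
Z_in = Z_0·(Z_L + jZ_0·tanβl)/(Z_0 + jZ_L·tanβl) = 306 − j181 Ω
Γ_s = (Z_in − Z_s)/(Z_in + Z_s) = (256 − j181)/(356 − j181), |Γ_s| = 0.785
VSWR = (1 + |Γ_s|)/(1 − |Γ_s|)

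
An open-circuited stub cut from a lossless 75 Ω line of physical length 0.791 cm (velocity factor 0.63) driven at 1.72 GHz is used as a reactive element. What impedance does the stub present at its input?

λ = v/f = 0.63·c / 1.72 GHz = 0.11 m
βl = 2π·l/λ = 2π × 0.072 = 25.9°
tan(βl) = 0.486
For an open-circuited stub, Z_in = −jZ_0·cot(βl) = −jZ_0/tan(βl)

Z_in ≈ −j154 Ω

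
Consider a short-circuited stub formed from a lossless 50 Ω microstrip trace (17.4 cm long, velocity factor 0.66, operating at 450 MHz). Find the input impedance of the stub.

Z_in ≈ −j38.6 Ω

λ = v/f = 0.66·c / 450 MHz = 0.44 m
βl = 2π·l/λ = 2π × 0.395 = 142°
tan(βl) = -0.771
For a short-circuited stub, Z_in = jZ_0·tan(βl)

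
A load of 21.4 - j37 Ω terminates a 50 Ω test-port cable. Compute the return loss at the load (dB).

Γ = (-28.6 − j37)/(71.4 − j37), |Γ| = 0.582
RL = −20·log₁₀|Γ| = −20·log₁₀(0.582)

RL ≈ 4.71 dB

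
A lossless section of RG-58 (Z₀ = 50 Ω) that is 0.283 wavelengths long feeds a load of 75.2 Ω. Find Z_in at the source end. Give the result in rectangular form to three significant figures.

Z_in ≈ 34 + j5.76 Ω

βl = 2π × 0.283 = 102°
tan(βl) = tan(102°) = -4.75
Z_in = Z_0·(Z_L + jZ_0·tanβl)/(Z_0 + jZ_L·tanβl)
     = 50·(75.2 − j238)/(50 − j357)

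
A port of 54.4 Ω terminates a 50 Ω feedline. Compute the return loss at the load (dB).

Γ = (54.4 − 50)/(54.4 + 50) = 0.0421
RL = −20·log₁₀|Γ| = −20·log₁₀(0.0421)

RL ≈ 27.5 dB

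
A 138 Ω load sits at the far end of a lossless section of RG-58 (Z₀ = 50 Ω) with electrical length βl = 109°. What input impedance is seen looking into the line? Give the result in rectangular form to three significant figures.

Z_in ≈ 20 + j14.7 Ω

tan(βl) = tan(109°) = -2.9
Z_in = Z_0·(Z_L + jZ_0·tanβl)/(Z_0 + jZ_L·tanβl)
     = 50·(138 − j145)/(50 − j401)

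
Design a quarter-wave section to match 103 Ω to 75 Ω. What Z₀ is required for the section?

Z_qwt ≈ 87.9 Ω

Z_qwt = √(Z_0·R_L) = √(75 × 103) = √7725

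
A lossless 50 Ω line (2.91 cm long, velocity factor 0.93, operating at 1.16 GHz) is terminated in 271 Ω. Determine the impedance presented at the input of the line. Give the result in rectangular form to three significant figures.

λ = v/f = 0.93·c / 1.16 GHz = 0.241 m
βl = 2π·l/λ = 2π × 0.121 = 43.6°
tan(βl) = tan(43.6°) = 0.951
Z_in = Z_0·(Z_L + jZ_0·tanβl)/(Z_0 + jZ_L·tanβl)
     = 50·(271 + j47.5)/(50 + j258)

Z_in ≈ 18.7 − j49 Ω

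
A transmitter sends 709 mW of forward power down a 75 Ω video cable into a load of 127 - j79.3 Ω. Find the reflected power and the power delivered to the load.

|Γ| = |(52 − j79.3)/(202 − j79.3)| = 0.437
|Γ|² = 0.191
P_refl = |Γ|²·P_inc = 135 mW, P_del = (1 − |Γ|²)·P_inc = 574 mW

P_reflected ≈ 135 mW; P_delivered ≈ 574 mW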